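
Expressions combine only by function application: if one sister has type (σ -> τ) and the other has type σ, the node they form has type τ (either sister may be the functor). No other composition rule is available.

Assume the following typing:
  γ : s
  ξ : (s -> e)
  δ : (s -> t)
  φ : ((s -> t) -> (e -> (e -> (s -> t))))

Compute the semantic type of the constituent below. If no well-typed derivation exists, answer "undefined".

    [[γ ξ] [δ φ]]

[γ ξ] — ξ of type (s -> e) combines with γ of type s: type e.
[δ φ] — φ of type ((s -> t) -> (e -> (e -> (s -> t)))) combines with δ of type (s -> t): type (e -> (e -> (s -> t))).
[[γ ξ] [δ φ]] — [δ φ] of type (e -> (e -> (s -> t))) combines with [γ ξ] of type e: type (e -> (s -> t)).

(e -> (s -> t))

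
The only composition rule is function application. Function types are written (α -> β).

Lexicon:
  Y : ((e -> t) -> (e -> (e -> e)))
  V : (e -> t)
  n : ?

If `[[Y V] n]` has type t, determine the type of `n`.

[[Y V] n] is required to be t. [Y V] : (e -> (e -> e)) cannot yield t as functor, so n : ((e -> (e -> e)) -> t).

((e -> (e -> e)) -> t)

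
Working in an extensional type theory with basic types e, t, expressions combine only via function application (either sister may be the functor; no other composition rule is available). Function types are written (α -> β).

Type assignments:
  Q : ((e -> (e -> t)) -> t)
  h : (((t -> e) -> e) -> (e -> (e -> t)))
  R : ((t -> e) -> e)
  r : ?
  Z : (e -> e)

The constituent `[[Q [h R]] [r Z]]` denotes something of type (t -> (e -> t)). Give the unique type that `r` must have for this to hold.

For [[Q [h R]] [r Z]] to have type (t -> (e -> t)) with [Q [h R]] of type t, [r Z] must be the function: [r Z] : (t -> (t -> (e -> t))).
For [r Z] to have type (t -> (t -> (e -> t))) with Z of type (e -> e), r must be the function: r : ((e -> e) -> (t -> (t -> (e -> t)))).

((e -> e) -> (t -> (t -> (e -> t))))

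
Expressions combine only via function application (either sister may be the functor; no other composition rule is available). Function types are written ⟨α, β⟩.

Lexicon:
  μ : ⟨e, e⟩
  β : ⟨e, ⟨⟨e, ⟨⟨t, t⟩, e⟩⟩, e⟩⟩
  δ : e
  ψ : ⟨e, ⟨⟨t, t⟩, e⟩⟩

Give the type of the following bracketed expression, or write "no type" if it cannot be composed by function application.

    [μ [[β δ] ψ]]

e

At [β δ], β : ⟨e, ⟨⟨e, ⟨⟨t, t⟩, e⟩⟩, e⟩⟩ takes δ : e, giving ⟨⟨e, ⟨⟨t, t⟩, e⟩⟩, e⟩.
At [[β δ] ψ], [β δ] : ⟨⟨e, ⟨⟨t, t⟩, e⟩⟩, e⟩ takes ψ : ⟨e, ⟨⟨t, t⟩, e⟩⟩, giving e.
At [μ [[β δ] ψ]], μ : ⟨e, e⟩ takes [[β δ] ψ] : e, giving e.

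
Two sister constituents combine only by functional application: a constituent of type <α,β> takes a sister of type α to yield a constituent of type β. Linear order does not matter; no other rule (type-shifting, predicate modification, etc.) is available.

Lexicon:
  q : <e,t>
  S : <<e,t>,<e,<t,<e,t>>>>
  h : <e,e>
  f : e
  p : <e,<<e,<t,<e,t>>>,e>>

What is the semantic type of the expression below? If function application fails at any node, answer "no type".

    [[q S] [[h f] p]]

e

At [q S], S : <<e,t>,<e,<t,<e,t>>>> takes q : <e,t>, giving <e,<t,<e,t>>>.
At [h f], h : <e,e> takes f : e, giving e.
At [[h f] p], p : <e,<<e,<t,<e,t>>>,e>> takes [h f] : e, giving <<e,<t,<e,t>>>,e>.
At [[q S] [[h f] p]], [[h f] p] : <<e,<t,<e,t>>>,e> takes [q S] : <e,<t,<e,t>>>, giving e.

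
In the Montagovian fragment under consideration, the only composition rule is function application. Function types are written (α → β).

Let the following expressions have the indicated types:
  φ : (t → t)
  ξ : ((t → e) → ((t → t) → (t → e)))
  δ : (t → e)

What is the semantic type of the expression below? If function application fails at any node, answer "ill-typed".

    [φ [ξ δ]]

(t → e)

At [ξ δ], ξ : ((t → e) → ((t → t) → (t → e))) takes δ : (t → e), giving ((t → t) → (t → e)).
At [φ [ξ δ]], [ξ δ] : ((t → t) → (t → e)) takes φ : (t → t), giving (t → e).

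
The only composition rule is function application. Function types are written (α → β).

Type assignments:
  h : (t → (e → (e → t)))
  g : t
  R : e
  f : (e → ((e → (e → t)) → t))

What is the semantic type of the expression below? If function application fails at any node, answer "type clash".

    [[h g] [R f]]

t

[h g]: functor h : (t → (e → (e → t))), argument g : t; result (e → (e → t)).
[R f]: functor f : (e → ((e → (e → t)) → t)), argument R : e; result ((e → (e → t)) → t).
[[h g] [R f]]: functor [R f] : ((e → (e → t)) → t), argument [h g] : (e → (e → t)); result t.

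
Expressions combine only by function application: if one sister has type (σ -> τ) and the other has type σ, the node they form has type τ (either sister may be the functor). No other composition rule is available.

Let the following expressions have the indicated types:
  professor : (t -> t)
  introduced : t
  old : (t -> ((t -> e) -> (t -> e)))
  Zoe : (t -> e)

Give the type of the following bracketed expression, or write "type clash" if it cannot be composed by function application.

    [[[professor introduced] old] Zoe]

(t -> e)

[professor introduced]: professor is (t -> t), introduced is t; result t.
[[professor introduced] old]: old is (t -> ((t -> e) -> (t -> e))), [professor introduced] is t; result ((t -> e) -> (t -> e)).
[[[professor introduced] old] Zoe]: [[professor introduced] old] is ((t -> e) -> (t -> e)), Zoe is (t -> e); result (t -> e).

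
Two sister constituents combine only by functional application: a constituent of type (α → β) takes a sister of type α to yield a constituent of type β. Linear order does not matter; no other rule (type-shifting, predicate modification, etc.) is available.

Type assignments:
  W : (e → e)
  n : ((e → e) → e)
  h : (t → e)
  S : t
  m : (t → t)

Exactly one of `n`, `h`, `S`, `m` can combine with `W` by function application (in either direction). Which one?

n — combines: n : ((e → e) → e) takes W : (e → e) as argument, giving e.
h : (t → e) — W needs e; h needs t; neither fits.
S : t — W needs e; S needs nothing (atomic); neither fits.
m : (t → t) — W needs e; m needs t; neither fits.

n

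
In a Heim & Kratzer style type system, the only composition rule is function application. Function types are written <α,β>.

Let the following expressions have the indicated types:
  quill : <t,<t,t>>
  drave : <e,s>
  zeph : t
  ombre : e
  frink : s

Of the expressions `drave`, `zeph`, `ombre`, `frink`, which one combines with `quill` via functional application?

drave : <e,s> — neither side's domain matches the other.
zeph — combines: quill : <t,<t,t>> takes zeph : t as argument, giving <t,t>.
ombre : e — neither side's domain matches the other.
frink : s — neither side's domain matches the other.

zeph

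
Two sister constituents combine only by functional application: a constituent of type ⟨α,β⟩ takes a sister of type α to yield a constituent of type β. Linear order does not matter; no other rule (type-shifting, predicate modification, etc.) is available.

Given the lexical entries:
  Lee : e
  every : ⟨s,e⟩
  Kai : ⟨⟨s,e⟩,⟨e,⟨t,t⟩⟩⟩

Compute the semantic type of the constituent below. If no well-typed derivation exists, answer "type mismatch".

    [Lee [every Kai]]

[every Kai] — Kai of type ⟨⟨s,e⟩,⟨e,⟨t,t⟩⟩⟩ combines with every of type ⟨s,e⟩: type ⟨e,⟨t,t⟩⟩.
[Lee [every Kai]] — [every Kai] of type ⟨e,⟨t,t⟩⟩ combines with Lee of type e: type ⟨t,t⟩.

⟨t,t⟩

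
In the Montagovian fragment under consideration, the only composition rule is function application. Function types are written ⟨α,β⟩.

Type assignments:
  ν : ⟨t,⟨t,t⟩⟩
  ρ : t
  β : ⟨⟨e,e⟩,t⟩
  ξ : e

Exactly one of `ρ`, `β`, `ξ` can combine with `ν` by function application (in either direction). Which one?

ρ — combines: ν : ⟨t,⟨t,t⟩⟩ takes ρ : t as argument, giving ⟨t,t⟩.
β : ⟨⟨e,e⟩,t⟩ — does not combine with ν.
ξ : e — does not combine with ν.

ρ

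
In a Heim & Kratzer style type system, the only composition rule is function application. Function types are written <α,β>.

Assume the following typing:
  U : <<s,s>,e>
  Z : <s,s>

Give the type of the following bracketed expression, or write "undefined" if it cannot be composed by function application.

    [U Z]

[U Z]: <<s,s>,e> applied to <s,s> yields e.

e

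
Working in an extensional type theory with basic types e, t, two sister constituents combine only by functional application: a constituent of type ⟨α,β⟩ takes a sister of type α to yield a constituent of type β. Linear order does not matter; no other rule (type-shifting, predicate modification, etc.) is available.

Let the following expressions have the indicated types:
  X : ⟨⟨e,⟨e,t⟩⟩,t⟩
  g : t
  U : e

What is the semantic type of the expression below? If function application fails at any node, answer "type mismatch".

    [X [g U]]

type mismatch

[g U]: t and e cannot combine by function application — type clash.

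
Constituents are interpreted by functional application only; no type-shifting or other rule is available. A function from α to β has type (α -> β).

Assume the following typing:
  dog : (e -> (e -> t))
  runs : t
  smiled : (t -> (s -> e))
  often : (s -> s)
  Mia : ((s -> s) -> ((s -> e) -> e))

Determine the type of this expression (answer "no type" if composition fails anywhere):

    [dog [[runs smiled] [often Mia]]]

(e -> t)

[runs smiled] — smiled of type (t -> (s -> e)) combines with runs of type t: type (s -> e).
[often Mia] — Mia of type ((s -> s) -> ((s -> e) -> e)) combines with often of type (s -> s): type ((s -> e) -> e).
[[runs smiled] [often Mia]] — [often Mia] of type ((s -> e) -> e) combines with [runs smiled] of type (s -> e): type e.
[dog [[runs smiled] [often Mia]]] — dog of type (e -> (e -> t)) combines with [[runs smiled] [often Mia]] of type e: type (e -> t).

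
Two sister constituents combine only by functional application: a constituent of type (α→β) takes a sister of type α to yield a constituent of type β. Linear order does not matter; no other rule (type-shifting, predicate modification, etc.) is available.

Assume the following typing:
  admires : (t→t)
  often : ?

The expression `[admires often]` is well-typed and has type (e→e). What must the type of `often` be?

((t→t)→(e→e))

[admires often] must have type (e→e). The sister admires has type (t→t); that is not a function onto (e→e), so often must be the functor, of type ((t→t)→(e→e)).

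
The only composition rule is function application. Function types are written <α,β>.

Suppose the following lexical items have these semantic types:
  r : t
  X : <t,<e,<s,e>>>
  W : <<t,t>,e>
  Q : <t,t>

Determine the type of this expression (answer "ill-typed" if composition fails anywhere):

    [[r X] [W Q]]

<s,e>

At [r X], X : <t,<e,<s,e>>> takes r : t, giving <e,<s,e>>.
At [W Q], W : <<t,t>,e> takes Q : <t,t>, giving e.
At [[r X] [W Q]], [r X] : <e,<s,e>> takes [W Q] : e, giving <s,e>.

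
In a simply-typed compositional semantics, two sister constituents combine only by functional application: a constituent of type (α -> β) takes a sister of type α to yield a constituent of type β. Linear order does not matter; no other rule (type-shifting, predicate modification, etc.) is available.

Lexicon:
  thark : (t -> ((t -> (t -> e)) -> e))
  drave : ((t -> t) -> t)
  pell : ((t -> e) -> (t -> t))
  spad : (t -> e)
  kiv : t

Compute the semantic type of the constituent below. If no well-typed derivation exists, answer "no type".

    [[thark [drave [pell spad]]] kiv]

no type

[pell spad]: ((t -> e) -> (t -> t)) applied to (t -> e) yields (t -> t).
[drave [pell spad]]: ((t -> t) -> t) applied to (t -> t) yields t.
[thark [drave [pell spad]]]: (t -> ((t -> (t -> e)) -> e)) applied to t yields ((t -> (t -> e)) -> e).
[[thark [drave [pell spad]]] kiv]: ((t -> (t -> e)) -> e) and t cannot combine by function application — type clash.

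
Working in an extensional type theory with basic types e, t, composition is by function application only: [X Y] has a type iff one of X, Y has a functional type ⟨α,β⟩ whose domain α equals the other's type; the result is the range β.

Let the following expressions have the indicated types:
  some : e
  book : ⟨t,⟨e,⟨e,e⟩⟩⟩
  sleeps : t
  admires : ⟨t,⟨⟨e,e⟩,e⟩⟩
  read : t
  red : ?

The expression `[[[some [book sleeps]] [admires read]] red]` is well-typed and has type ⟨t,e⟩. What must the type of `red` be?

⟨e,⟨t,e⟩⟩

[[[some [book sleeps]] [admires read]] red] is required to be ⟨t,e⟩. [[some [book sleeps]] [admires read]] : e cannot yield ⟨t,e⟩ as functor, so red : ⟨e,⟨t,e⟩⟩.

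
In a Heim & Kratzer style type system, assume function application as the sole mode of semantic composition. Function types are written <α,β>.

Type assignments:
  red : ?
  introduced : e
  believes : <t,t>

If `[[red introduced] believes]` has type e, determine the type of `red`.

<e,<<t,t>,e>>

For [[red introduced] believes] to have type e with believes of type <t,t>, [red introduced] must be the function: [red introduced] : <<t,t>,e>.
For [red introduced] to have type <<t,t>,e> with introduced of type e, red must be the function: red : <e,<<t,t>,e>>.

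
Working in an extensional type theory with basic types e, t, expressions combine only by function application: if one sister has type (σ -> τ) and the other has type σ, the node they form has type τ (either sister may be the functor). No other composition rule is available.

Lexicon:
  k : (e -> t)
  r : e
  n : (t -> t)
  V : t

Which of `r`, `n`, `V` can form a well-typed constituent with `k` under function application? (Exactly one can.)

r — combines: k : (e -> t) takes r : e as argument, giving t.
n : (t -> t) — neither side's domain matches the other.
V : t — neither side's domain matches the other.

r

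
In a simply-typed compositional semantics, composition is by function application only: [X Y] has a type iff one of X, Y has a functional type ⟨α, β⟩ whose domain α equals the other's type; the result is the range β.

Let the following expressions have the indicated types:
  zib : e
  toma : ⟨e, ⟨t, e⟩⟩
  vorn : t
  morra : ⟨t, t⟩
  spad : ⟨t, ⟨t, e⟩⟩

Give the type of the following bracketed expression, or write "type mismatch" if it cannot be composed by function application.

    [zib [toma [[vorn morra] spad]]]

At [vorn morra], morra : ⟨t, t⟩ takes vorn : t, giving t.
At [[vorn morra] spad], spad : ⟨t, ⟨t, e⟩⟩ takes [vorn morra] : t, giving ⟨t, e⟩.
[toma [[vorn morra] spad]]: ⟨e, ⟨t, e⟩⟩ with ⟨t, e⟩ — neither is a function whose domain matches the other; composition fails here.

type mismatch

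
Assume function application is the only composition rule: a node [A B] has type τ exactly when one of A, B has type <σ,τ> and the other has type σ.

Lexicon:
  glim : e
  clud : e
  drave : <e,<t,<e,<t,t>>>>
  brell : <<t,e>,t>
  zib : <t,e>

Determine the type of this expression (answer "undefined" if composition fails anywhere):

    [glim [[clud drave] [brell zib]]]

[clud drave]: drave is <e,<t,<e,<t,t>>>>, clud is e; result <t,<e,<t,t>>>.
[brell zib]: brell is <<t,e>,t>, zib is <t,e>; result t.
[[clud drave] [brell zib]]: [clud drave] is <t,<e,<t,t>>>, [brell zib] is t; result <e,<t,t>>.
[glim [[clud drave] [brell zib]]]: [[clud drave] [brell zib]] is <e,<t,t>>, glim is e; result <t,t>.

<t,t>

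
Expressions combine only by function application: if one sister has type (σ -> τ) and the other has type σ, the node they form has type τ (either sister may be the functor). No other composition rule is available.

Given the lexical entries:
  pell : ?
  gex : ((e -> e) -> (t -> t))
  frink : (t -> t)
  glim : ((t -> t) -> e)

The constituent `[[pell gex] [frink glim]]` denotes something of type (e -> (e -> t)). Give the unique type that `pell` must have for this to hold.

At [[pell gex] [frink glim]] (required: (e -> (e -> t))): [frink glim] is e, which is not a function with range (e -> (e -> t)); hence [pell gex] is the functor — type (e -> (e -> (e -> t))).
At [pell gex] (required: (e -> (e -> (e -> t)))): gex is ((e -> e) -> (t -> t)), which is not a function with range (e -> (e -> (e -> t))); hence pell is the functor — type (((e -> e) -> (t -> t)) -> (e -> (e -> (e -> t)))).

(((e -> e) -> (t -> t)) -> (e -> (e -> (e -> t))))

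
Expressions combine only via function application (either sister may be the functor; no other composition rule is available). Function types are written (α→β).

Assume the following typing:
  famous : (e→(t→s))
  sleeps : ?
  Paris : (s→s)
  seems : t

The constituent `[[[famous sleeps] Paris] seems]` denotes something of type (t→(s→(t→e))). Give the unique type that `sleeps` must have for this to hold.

((e→(t→s))→((s→s)→(t→(t→(s→(t→e))))))

At [[[famous sleeps] Paris] seems] (required: (t→(s→(t→e)))): seems is t, which is not a function with range (t→(s→(t→e))); hence [[famous sleeps] Paris] is the functor — type (t→(t→(s→(t→e)))).
At [[famous sleeps] Paris] (required: (t→(t→(s→(t→e))))): Paris is (s→s), which is not a function with range (t→(t→(s→(t→e)))); hence [famous sleeps] is the functor — type ((s→s)→(t→(t→(s→(t→e))))).
At [famous sleeps] (required: ((s→s)→(t→(t→(s→(t→e)))))): famous is (e→(t→s)), which is not a function with range ((s→s)→(t→(t→(s→(t→e))))); hence sleeps is the functor — type ((e→(t→s))→((s→s)→(t→(t→(s→(t→e)))))).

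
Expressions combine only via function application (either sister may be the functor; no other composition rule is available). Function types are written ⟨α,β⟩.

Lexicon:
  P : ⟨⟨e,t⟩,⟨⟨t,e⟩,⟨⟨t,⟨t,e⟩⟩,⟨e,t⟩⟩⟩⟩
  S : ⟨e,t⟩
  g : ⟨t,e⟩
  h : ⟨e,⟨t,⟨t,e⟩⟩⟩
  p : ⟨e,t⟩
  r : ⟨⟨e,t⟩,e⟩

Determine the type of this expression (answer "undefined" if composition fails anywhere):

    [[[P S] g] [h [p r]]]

⟨e,t⟩

[P S]: ⟨⟨e,t⟩,⟨⟨t,e⟩,⟨⟨t,⟨t,e⟩⟩,⟨e,t⟩⟩⟩⟩ applied to ⟨e,t⟩ yields ⟨⟨t,e⟩,⟨⟨t,⟨t,e⟩⟩,⟨e,t⟩⟩⟩.
[[P S] g]: ⟨⟨t,e⟩,⟨⟨t,⟨t,e⟩⟩,⟨e,t⟩⟩⟩ applied to ⟨t,e⟩ yields ⟨⟨t,⟨t,e⟩⟩,⟨e,t⟩⟩.
[p r]: ⟨⟨e,t⟩,e⟩ applied to ⟨e,t⟩ yields e.
[h [p r]]: ⟨e,⟨t,⟨t,e⟩⟩⟩ applied to e yields ⟨t,⟨t,e⟩⟩.
[[[P S] g] [h [p r]]]: ⟨⟨t,⟨t,e⟩⟩,⟨e,t⟩⟩ applied to ⟨t,⟨t,e⟩⟩ yields ⟨e,t⟩.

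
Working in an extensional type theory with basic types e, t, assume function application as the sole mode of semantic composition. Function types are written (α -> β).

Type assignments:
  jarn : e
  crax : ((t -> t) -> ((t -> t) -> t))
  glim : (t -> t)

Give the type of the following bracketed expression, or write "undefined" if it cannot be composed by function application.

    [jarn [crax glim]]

[crax glim]: ((t -> t) -> ((t -> t) -> t)) applied to (t -> t) yields ((t -> t) -> t).
[jarn [crax glim]]: e with ((t -> t) -> t) — neither is a function whose domain matches the other; composition fails here.

undefined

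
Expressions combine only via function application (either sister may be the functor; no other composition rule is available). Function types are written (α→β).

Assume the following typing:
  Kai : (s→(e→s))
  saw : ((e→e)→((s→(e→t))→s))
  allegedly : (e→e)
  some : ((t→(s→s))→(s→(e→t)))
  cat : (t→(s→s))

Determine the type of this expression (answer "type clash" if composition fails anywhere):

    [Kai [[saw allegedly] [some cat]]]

[saw allegedly] — saw of type ((e→e)→((s→(e→t))→s)) combines with allegedly of type (e→e): type ((s→(e→t))→s).
[some cat] — some of type ((t→(s→s))→(s→(e→t))) combines with cat of type (t→(s→s)): type (s→(e→t)).
[[saw allegedly] [some cat]] — [saw allegedly] of type ((s→(e→t))→s) combines with [some cat] of type (s→(e→t)): type s.
[Kai [[saw allegedly] [some cat]]] — Kai of type (s→(e→s)) combines with [[saw allegedly] [some cat]] of type s: type (e→s).

(e→s)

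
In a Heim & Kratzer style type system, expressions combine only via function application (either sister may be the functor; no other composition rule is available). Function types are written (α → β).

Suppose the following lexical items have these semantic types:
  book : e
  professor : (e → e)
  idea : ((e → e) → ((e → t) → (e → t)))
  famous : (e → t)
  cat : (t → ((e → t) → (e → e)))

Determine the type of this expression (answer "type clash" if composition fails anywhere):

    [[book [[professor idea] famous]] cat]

[professor idea]: ((e → e) → ((e → t) → (e → t))) applied to (e → e) yields ((e → t) → (e → t)).
[[professor idea] famous]: ((e → t) → (e → t)) applied to (e → t) yields (e → t).
[book [[professor idea] famous]]: (e → t) applied to e yields t.
[[book [[professor idea] famous]] cat]: (t → ((e → t) → (e → e))) applied to t yields ((e → t) → (e → e)).

((e → t) → (e → e))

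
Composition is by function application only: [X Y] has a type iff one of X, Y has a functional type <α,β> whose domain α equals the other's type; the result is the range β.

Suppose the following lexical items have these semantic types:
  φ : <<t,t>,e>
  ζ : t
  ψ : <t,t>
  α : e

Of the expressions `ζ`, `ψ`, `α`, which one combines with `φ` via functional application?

ζ : t — neither side's domain matches the other.
ψ — combines: φ : <<t,t>,e> takes ψ : <t,t> as argument, giving e.
α : e — neither side's domain matches the other.

ψ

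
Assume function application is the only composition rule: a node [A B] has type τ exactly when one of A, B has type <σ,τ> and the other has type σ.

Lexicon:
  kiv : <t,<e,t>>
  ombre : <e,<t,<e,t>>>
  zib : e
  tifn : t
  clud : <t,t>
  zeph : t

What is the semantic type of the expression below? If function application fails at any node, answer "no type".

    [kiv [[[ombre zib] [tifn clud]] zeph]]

no type

[ombre zib]: functor ombre : <e,<t,<e,t>>>, argument zib : e; result <t,<e,t>>.
[tifn clud]: functor clud : <t,t>, argument tifn : t; result t.
[[ombre zib] [tifn clud]]: functor [ombre zib] : <t,<e,t>>, argument [tifn clud] : t; result <e,t>.
At [[[ombre zib] [tifn clud]] zeph]: neither <e,t> nor t can take the other as argument; the node is ill-typed.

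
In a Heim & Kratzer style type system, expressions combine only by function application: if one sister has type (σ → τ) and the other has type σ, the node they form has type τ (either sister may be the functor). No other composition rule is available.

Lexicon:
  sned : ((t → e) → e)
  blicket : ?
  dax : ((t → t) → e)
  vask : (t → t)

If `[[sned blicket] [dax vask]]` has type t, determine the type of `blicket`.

For [[sned blicket] [dax vask]] to have type t with [dax vask] of type e, [sned blicket] must be the function: [sned blicket] : (e → t).
For [sned blicket] to have type (e → t) with sned of type ((t → e) → e), blicket must be the function: blicket : (((t → e) → e) → (e → t)).

(((t → e) → e) → (e → t))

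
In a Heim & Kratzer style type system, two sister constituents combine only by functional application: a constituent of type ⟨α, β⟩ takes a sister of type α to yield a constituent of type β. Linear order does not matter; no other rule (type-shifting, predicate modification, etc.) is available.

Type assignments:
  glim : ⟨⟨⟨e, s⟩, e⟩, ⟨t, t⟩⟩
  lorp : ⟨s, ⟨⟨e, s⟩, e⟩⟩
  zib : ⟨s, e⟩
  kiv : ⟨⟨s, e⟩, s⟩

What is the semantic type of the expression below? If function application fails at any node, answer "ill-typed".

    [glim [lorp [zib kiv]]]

[zib kiv]: kiv is ⟨⟨s, e⟩, s⟩, zib is ⟨s, e⟩; result s.
[lorp [zib kiv]]: lorp is ⟨s, ⟨⟨e, s⟩, e⟩⟩, [zib kiv] is s; result ⟨⟨e, s⟩, e⟩.
[glim [lorp [zib kiv]]]: glim is ⟨⟨⟨e, s⟩, e⟩, ⟨t, t⟩⟩, [lorp [zib kiv]] is ⟨⟨e, s⟩, e⟩; result ⟨t, t⟩.

⟨t, t⟩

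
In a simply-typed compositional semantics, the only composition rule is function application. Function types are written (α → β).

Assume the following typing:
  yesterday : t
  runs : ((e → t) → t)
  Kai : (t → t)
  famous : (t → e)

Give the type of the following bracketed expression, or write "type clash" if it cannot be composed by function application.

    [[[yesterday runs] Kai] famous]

At [yesterday runs]: neither t nor ((e → t) → t) can take the other as argument; the node is ill-typed.

type clash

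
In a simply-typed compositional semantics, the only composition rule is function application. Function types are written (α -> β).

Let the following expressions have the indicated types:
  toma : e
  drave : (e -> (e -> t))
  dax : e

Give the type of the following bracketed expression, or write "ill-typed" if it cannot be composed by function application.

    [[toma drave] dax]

t

[toma drave]: functor drave : (e -> (e -> t)), argument toma : e; result (e -> t).
[[toma drave] dax]: functor [toma drave] : (e -> t), argument dax : e; result t.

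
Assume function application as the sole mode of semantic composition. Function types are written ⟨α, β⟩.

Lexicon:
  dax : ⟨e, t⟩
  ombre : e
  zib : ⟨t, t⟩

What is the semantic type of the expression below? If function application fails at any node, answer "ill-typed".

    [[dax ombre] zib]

t

[dax ombre]: dax is ⟨e, t⟩, ombre is e; result t.
[[dax ombre] zib]: zib is ⟨t, t⟩, [dax ombre] is t; result t.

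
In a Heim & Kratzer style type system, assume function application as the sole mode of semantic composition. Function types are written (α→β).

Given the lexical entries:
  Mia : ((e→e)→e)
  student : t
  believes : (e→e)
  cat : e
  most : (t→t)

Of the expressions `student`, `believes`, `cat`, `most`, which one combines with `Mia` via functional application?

student : t — neither side's domain matches the other.
believes — combines: Mia : ((e→e)→e) takes believes : (e→e) as argument, giving e.
cat : e — neither side's domain matches the other.
most : (t→t) — neither side's domain matches the other.

believes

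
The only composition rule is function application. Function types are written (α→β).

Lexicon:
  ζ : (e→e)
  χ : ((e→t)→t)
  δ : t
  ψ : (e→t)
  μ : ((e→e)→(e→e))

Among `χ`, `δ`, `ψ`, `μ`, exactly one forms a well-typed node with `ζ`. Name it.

χ : ((e→t)→t) — neither side's domain matches the other.
δ : t — neither side's domain matches the other.
ψ : (e→t) — neither side's domain matches the other.
μ — combines: μ : ((e→e)→(e→e)) takes ζ : (e→e) as argument, giving (e→e).

μ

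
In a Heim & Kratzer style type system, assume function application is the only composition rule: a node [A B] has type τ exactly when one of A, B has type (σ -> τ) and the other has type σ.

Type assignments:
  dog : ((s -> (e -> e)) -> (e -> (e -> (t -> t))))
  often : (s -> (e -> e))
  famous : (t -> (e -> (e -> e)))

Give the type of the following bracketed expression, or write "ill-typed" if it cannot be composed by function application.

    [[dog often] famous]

ill-typed

[dog often] — dog of type ((s -> (e -> e)) -> (e -> (e -> (t -> t)))) combines with often of type (s -> (e -> e)): type (e -> (e -> (t -> t))).
At [[dog often] famous]: neither (e -> (e -> (t -> t))) nor (t -> (e -> (e -> e))) can take the other as argument; the node is ill-typed.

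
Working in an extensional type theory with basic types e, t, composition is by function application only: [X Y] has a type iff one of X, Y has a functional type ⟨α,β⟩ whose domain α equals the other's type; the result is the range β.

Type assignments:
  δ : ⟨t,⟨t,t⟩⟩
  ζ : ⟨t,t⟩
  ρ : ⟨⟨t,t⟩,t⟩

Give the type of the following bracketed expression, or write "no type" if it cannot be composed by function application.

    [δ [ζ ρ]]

⟨t,t⟩

[ζ ρ]: ⟨⟨t,t⟩,t⟩ applied to ⟨t,t⟩ yields t.
[δ [ζ ρ]]: ⟨t,⟨t,t⟩⟩ applied to t yields ⟨t,t⟩.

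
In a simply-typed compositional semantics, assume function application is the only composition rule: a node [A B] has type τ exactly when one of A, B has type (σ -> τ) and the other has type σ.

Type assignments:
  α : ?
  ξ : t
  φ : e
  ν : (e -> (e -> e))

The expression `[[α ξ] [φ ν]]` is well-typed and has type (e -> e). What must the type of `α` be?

[[α ξ] [φ ν]] must have type (e -> e). The sister [φ ν] has type (e -> e); that is not a function onto (e -> e), so [α ξ] must be the functor, of type ((e -> e) -> (e -> e)).
[α ξ] must have type ((e -> e) -> (e -> e)). The sister ξ has type t; that is not a function onto ((e -> e) -> (e -> e)), so α must be the functor, of type (t -> ((e -> e) -> (e -> e))).

(t -> ((e -> e) -> (e -> e)))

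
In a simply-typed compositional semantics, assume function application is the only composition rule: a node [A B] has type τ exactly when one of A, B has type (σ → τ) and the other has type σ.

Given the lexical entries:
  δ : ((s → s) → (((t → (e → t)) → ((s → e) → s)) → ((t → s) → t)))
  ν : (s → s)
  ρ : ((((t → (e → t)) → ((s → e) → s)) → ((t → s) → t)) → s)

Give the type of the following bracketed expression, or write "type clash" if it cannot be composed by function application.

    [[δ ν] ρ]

[δ ν]: ((s → s) → (((t → (e → t)) → ((s → e) → s)) → ((t → s) → t))) applied to (s → s) yields (((t → (e → t)) → ((s → e) → s)) → ((t → s) → t)).
[[δ ν] ρ]: ((((t → (e → t)) → ((s → e) → s)) → ((t → s) → t)) → s) applied to (((t → (e → t)) → ((s → e) → s)) → ((t → s) → t)) yields s.

s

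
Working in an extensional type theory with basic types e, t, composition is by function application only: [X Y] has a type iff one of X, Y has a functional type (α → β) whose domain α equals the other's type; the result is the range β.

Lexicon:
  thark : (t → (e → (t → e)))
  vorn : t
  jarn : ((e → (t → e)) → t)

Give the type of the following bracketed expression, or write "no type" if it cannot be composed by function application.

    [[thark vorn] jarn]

[thark vorn]: functor thark : (t → (e → (t → e))), argument vorn : t; result (e → (t → e)).
[[thark vorn] jarn]: functor jarn : ((e → (t → e)) → t), argument [thark vorn] : (e → (t → e)); result t.

t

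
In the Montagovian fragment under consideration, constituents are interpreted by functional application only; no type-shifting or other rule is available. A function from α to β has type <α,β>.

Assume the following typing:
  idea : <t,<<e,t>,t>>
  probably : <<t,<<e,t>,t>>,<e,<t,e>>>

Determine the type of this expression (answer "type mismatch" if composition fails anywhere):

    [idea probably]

[idea probably] — probably of type <<t,<<e,t>,t>>,<e,<t,e>>> combines with idea of type <t,<<e,t>,t>>: type <e,<t,e>>.

<e,<t,e>>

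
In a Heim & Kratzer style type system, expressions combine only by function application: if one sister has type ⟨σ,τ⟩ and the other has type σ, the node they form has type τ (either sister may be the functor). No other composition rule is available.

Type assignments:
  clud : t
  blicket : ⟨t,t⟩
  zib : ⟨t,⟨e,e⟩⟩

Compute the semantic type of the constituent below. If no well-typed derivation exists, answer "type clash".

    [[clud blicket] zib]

⟨e,e⟩

At [clud blicket], blicket : ⟨t,t⟩ takes clud : t, giving t.
At [[clud blicket] zib], zib : ⟨t,⟨e,e⟩⟩ takes [clud blicket] : t, giving ⟨e,e⟩.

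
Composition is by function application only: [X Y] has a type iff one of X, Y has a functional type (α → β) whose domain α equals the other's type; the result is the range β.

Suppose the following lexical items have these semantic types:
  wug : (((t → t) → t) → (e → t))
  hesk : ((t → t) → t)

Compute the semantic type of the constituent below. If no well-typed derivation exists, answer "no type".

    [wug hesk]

[wug hesk]: (((t → t) → t) → (e → t)) applied to ((t → t) → t) yields (e → t).

(e → t)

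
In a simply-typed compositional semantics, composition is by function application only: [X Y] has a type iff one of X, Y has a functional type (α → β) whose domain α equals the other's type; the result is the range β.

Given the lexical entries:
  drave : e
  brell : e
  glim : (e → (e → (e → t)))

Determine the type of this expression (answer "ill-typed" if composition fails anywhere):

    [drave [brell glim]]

(e → t)

[brell glim]: functor glim : (e → (e → (e → t))), argument brell : e; result (e → (e → t)).
[drave [brell glim]]: functor [brell glim] : (e → (e → t)), argument drave : e; result (e → t).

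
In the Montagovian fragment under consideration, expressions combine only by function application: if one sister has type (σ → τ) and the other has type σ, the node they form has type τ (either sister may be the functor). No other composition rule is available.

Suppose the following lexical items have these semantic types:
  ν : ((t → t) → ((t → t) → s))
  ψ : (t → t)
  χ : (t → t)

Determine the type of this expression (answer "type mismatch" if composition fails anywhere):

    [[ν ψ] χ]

[ν ψ] — ν of type ((t → t) → ((t → t) → s)) combines with ψ of type (t → t): type ((t → t) → s).
[[ν ψ] χ] — [ν ψ] of type ((t → t) → s) combines with χ of type (t → t): type s.

s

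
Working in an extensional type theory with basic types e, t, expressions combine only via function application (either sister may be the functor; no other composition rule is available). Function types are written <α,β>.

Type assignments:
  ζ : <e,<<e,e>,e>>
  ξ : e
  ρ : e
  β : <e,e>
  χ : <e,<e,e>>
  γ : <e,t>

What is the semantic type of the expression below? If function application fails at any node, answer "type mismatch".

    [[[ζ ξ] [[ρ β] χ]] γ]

[ζ ξ]: <e,<<e,e>,e>> applied to e yields <<e,e>,e>.
[ρ β]: <e,e> applied to e yields e.
[[ρ β] χ]: <e,<e,e>> applied to e yields <e,e>.
[[ζ ξ] [[ρ β] χ]]: <<e,e>,e> applied to <e,e> yields e.
[[[ζ ξ] [[ρ β] χ]] γ]: <e,t> applied to e yields t.

t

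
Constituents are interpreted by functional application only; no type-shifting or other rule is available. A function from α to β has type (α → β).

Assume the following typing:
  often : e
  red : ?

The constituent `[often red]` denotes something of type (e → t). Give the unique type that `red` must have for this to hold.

For [often red] to have type (e → t) with often of type e, red must be the function: red : (e → (e → t)).

(e → (e → t))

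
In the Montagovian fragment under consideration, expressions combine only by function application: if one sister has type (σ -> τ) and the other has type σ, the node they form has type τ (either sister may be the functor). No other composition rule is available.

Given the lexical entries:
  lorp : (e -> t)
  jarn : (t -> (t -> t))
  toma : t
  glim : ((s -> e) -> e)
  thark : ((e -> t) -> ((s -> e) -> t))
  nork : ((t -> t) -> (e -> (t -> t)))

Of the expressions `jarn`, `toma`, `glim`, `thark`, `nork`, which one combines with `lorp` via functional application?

thark

jarn : (t -> (t -> t)) — no; lorp wants e, and jarn wants t.
toma : t — no; lorp wants e, and toma wants nothing (atomic).
glim : ((s -> e) -> e) — no; lorp wants e, and glim wants (s -> e).
thark — combines: thark : ((e -> t) -> ((s -> e) -> t)) takes lorp : (e -> t) as argument, giving ((s -> e) -> t).
nork : ((t -> t) -> (e -> (t -> t))) — no; lorp wants e, and nork wants (t -> t).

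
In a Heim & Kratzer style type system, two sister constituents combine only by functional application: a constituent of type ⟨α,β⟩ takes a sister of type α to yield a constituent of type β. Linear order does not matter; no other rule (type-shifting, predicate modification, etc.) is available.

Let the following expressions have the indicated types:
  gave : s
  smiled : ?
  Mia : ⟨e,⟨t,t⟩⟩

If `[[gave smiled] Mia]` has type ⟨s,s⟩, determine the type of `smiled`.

⟨s,⟨⟨e,⟨t,t⟩⟩,⟨s,s⟩⟩⟩

For [[gave smiled] Mia] to have type ⟨s,s⟩ with Mia of type ⟨e,⟨t,t⟩⟩, [gave smiled] must be the function: [gave smiled] : ⟨⟨e,⟨t,t⟩⟩,⟨s,s⟩⟩.
For [gave smiled] to have type ⟨⟨e,⟨t,t⟩⟩,⟨s,s⟩⟩ with gave of type s, smiled must be the function: smiled : ⟨s,⟨⟨e,⟨t,t⟩⟩,⟨s,s⟩⟩⟩.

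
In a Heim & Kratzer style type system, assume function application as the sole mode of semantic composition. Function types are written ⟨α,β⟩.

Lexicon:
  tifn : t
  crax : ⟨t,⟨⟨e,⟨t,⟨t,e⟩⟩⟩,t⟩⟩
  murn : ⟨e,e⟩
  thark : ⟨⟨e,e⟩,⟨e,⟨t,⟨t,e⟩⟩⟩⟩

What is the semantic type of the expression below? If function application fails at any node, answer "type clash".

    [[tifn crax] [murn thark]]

[tifn crax] — crax of type ⟨t,⟨⟨e,⟨t,⟨t,e⟩⟩⟩,t⟩⟩ combines with tifn of type t: type ⟨⟨e,⟨t,⟨t,e⟩⟩⟩,t⟩.
[murn thark] — thark of type ⟨⟨e,e⟩,⟨e,⟨t,⟨t,e⟩⟩⟩⟩ combines with murn of type ⟨e,e⟩: type ⟨e,⟨t,⟨t,e⟩⟩⟩.
[[tifn crax] [murn thark]] — [tifn crax] of type ⟨⟨e,⟨t,⟨t,e⟩⟩⟩,t⟩ combines with [murn thark] of type ⟨e,⟨t,⟨t,e⟩⟩⟩: type t.

t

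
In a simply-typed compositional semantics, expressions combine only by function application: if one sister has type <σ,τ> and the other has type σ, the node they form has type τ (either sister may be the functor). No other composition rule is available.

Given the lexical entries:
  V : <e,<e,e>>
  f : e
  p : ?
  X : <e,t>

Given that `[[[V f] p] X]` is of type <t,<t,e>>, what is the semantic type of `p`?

<<e,e>,<<e,t>,<t,<t,e>>>>

[[[V f] p] X] is required to be <t,<t,e>>. X : <e,t> cannot yield <t,<t,e>> as functor, so [[V f] p] : <<e,t>,<t,<t,e>>>.
[[V f] p] is required to be <<e,t>,<t,<t,e>>>. [V f] : <e,e> cannot yield <<e,t>,<t,<t,e>>> as functor, so p : <<e,e>,<<e,t>,<t,<t,e>>>>.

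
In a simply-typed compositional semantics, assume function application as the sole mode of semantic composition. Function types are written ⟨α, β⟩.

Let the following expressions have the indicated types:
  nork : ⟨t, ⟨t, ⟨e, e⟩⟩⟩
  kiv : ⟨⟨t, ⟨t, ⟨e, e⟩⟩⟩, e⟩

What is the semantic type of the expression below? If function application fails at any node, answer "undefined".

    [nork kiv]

[nork kiv]: ⟨⟨t, ⟨t, ⟨e, e⟩⟩⟩, e⟩ applied to ⟨t, ⟨t, ⟨e, e⟩⟩⟩ yields e.

e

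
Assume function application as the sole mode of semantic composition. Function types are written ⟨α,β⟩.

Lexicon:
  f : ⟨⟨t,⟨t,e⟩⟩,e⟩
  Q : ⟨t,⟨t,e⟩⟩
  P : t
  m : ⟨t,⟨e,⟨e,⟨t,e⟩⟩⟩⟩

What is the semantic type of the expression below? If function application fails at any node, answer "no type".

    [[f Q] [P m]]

[f Q]: functor f : ⟨⟨t,⟨t,e⟩⟩,e⟩, argument Q : ⟨t,⟨t,e⟩⟩; result e.
[P m]: functor m : ⟨t,⟨e,⟨e,⟨t,e⟩⟩⟩⟩, argument P : t; result ⟨e,⟨e,⟨t,e⟩⟩⟩.
[[f Q] [P m]]: functor [P m] : ⟨e,⟨e,⟨t,e⟩⟩⟩, argument [f Q] : e; result ⟨e,⟨t,e⟩⟩.

⟨e,⟨t,e⟩⟩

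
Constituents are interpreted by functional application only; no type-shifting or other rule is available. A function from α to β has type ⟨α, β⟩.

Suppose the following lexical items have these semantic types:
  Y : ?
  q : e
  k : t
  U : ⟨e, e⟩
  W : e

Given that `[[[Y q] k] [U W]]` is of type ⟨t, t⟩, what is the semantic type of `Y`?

For [[[Y q] k] [U W]] to have type ⟨t, t⟩ with [U W] of type e, [[Y q] k] must be the function: [[Y q] k] : ⟨e, ⟨t, t⟩⟩.
For [[Y q] k] to have type ⟨e, ⟨t, t⟩⟩ with k of type t, [Y q] must be the function: [Y q] : ⟨t, ⟨e, ⟨t, t⟩⟩⟩.
For [Y q] to have type ⟨t, ⟨e, ⟨t, t⟩⟩⟩ with q of type e, Y must be the function: Y : ⟨e, ⟨t, ⟨e, ⟨t, t⟩⟩⟩⟩.

⟨e, ⟨t, ⟨e, ⟨t, t⟩⟩⟩⟩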